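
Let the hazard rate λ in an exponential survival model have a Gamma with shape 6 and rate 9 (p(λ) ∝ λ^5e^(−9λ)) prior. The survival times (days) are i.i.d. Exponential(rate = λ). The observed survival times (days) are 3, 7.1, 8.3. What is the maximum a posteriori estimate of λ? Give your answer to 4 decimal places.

λ̂_MAP = 0.2920

The Exponential(rate=λ) likelihood is ∝ λ^n e^(−λΣtᵢ). Here n = 3 and Σtᵢ = 3 + 7.1 + 8.3 = 18.4.
Posterior ∝ λ^5e^(−9λ) · λ^3e^(−18.4λ) = λ^8e^(−27.4λ), i.e. Gamma(9, 27.4).
Mode = (a−1)/b = 8/27.4 ≈ 0.2920.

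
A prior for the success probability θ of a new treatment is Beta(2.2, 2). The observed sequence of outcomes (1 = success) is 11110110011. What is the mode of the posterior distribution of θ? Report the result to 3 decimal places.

θ̂_MAP = 0.697

Prior: Beta(2.2, 2).
Data: 8 successes in 11 trials (from the sequence). The binomial likelihood contributes θ^8(1−θ)^3, so the posterior is Beta(2.2+8, 2+3) = Beta(10.2, 5).
For Beta(a, b) with a, b > 1 the mode is (a−1)/(a+b−2) = 9.2/13.2 ≈ 0.697.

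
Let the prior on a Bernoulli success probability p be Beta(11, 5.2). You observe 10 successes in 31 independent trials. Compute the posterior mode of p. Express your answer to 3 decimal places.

p̂_MAP = 0.442

Prior: Beta(11, 5.2).
Data: 10 successes in 31 trials. The binomial likelihood contributes p^10(1−p)^21, so the posterior is Beta(11+10, 5.2+21) = Beta(21, 26.2).
For Beta(a, b) with a, b > 1 the mode is (a−1)/(a+b−2) = 20/45.2 ≈ 0.442.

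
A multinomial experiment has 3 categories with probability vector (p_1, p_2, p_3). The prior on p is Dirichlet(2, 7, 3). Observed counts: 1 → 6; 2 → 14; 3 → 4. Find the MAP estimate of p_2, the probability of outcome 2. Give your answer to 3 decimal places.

MAP estimate: 0.606

The posterior is Dirichlet(αᵢ + nᵢ) = Dirichlet(8, 21, 7).
For a Dirichlet(a₁,…,a_K) with all aᵢ > 1, the mode has j-th component (aⱼ − 1)/(Σaᵢ − K).
Here Σaᵢ = 36 and K = 3, so p_2 = (21 − 1)/(36 − 3) = 20/33 ≈ 0.606.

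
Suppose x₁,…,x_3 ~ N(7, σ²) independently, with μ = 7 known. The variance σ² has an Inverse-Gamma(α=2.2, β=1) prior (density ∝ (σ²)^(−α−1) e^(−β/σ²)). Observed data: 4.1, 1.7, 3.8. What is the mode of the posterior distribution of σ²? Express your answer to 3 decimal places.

σ̂²_MAP = 5.185

Sum of squared deviations about the known mean: SS = (4.1−7)² + (1.7−7)² + (3.8−7)² = 46.74.
The Normal likelihood contributes (σ²)^(−n/2) exp(−SS/(2σ²)), so the posterior is Inverse-Gamma(α + n/2, β + SS/2) = Inverse-Gamma(3.7, 24.37).
The mode of Inverse-Gamma(a, b) is b/(a+1) = 24.37/4.7 ≈ 5.185.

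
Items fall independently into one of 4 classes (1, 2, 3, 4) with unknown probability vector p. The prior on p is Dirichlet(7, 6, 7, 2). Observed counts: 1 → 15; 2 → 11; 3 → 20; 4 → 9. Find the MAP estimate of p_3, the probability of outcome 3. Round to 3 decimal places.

The posterior is Dirichlet(αᵢ + nᵢ) = Dirichlet(22, 17, 27, 11).
For a Dirichlet(a₁,…,a_K) with all aᵢ > 1, the mode has j-th component (aⱼ − 1)/(Σaᵢ − K).
Here Σaᵢ = 77 and K = 4, so p_3 = (27 − 1)/(77 − 4) = 26/73 ≈ 0.356.

MAP estimate: 0.356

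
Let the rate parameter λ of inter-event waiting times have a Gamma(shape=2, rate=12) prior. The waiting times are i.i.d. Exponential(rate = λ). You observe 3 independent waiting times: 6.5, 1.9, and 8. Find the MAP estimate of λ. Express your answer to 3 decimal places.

λ̂_MAP = 0.141

The Exponential(rate=λ) likelihood is ∝ λ^n e^(−λΣtᵢ). Here n = 3 and Σtᵢ = 6.5 + 1.9 + 8 = 16.4.
Posterior ∝ λe^(−12λ) · λ^3e^(−16.4λ) = λ^4e^(−28.4λ), i.e. Gamma(5, 28.4).
Mode = (a−1)/b = 4/28.4 ≈ 0.141.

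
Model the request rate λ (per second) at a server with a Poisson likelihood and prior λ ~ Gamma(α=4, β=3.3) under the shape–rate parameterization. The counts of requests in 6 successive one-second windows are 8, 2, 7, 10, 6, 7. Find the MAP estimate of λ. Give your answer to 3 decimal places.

λ̂_MAP = 4.624

Σxᵢ = 8+2+7+10+6+7 = 40, with n = 6.
Posterior ∝ λ^3e^(−3.3λ) · λ^40e^(−6λ) = λ^43e^(−9.3λ), i.e. Gamma(shape=44, rate=9.3).
The mode of a Gamma(a, b) with a ≥ 1 (shape–rate) is (a−1)/b = 43/9.3 ≈ 4.624.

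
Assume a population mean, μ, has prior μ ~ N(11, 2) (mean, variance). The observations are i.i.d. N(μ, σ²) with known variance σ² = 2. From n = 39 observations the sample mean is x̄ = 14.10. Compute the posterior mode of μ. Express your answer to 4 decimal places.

μ̂_MAP = 14.0225

n = 39, x̄ = 14.10.
For a Normal prior and Normal likelihood with known variance, the posterior is Normal; its mode equals its mean, the precision-weighted average.
Prior precision 1/σ₀² = 1/2 = 0.5; data precision n/σ² = 39/2 = 19.5.
μ̂ = (0.5·11 + 19.5·14.1) / (0.5 + 19.5) = 280.45/20 = 14.0225.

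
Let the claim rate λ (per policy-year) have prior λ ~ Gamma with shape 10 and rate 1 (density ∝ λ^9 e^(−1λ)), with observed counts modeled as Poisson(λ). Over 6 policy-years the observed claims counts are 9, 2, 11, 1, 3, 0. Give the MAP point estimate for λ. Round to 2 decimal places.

Σxᵢ = 9+2+11+1+3+0 = 26, with n = 6.
Posterior ∝ λ^9e^(−1λ) · λ^26e^(−6λ) = λ^35e^(−7λ), i.e. Gamma(shape=36, rate=7).
The mode of a Gamma(a, b) with a ≥ 1 (shape–rate) is (a−1)/b = 35/7 ≈ 5.00.

λ̂_MAP = 5.00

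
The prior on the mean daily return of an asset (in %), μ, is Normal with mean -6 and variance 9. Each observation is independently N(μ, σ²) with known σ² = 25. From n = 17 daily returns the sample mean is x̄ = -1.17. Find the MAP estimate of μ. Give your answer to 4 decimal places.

μ̂_MAP = -1.8484

n = 17, x̄ = -1.17.
For a Normal prior and Normal likelihood with known variance, the posterior is Normal; its mode equals its mean, the precision-weighted average.
Prior precision 1/σ₀² = 1/9; data precision n/σ² = 17/25 = 0.68.
μ̂ = ((1/9)·(-6) + 0.68·(-1.17)) / (1/9 + 0.68) = (-10967/7500)/(178/225) = -32901/17800 ≈ -1.8484.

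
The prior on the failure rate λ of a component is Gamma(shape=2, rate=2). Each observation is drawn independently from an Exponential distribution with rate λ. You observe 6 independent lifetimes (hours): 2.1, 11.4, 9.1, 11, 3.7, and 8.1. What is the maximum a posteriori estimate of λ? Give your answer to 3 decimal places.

λ̂_MAP = 0.148

The Exponential(rate=λ) likelihood is ∝ λ^n e^(−λΣtᵢ). Here n = 6 and Σtᵢ = 2.1 + 11.4 + 9.1 + 11 + 3.7 + 8.1 = 45.4.
Posterior ∝ λe^(−2λ) · λ^6e^(−45.4λ) = λ^7e^(−47.4λ), i.e. Gamma(8, 47.4).
Mode = (a−1)/b = 7/47.4 ≈ 0.148.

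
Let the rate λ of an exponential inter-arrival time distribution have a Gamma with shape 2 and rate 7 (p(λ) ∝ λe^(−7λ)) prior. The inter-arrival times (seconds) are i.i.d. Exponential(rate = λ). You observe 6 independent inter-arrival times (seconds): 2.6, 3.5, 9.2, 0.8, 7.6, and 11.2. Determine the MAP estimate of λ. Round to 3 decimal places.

λ̂_MAP = 0.167

The Exponential(rate=λ) likelihood is ∝ λ^n e^(−λΣtᵢ). Here n = 6 and Σtᵢ = 2.6 + 3.5 + 9.2 + 0.8 + 7.6 + 11.2 = 34.9.
Posterior ∝ λe^(−7λ) · λ^6e^(−34.9λ) = λ^7e^(−41.9λ), i.e. Gamma(8, 41.9).
Mode = (a−1)/b = 7/41.9 ≈ 0.167.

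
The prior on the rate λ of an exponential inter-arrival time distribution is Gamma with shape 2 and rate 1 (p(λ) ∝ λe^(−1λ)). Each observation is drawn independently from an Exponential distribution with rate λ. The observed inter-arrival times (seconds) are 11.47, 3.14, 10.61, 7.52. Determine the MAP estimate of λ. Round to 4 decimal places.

λ̂_MAP = 0.1482

The Exponential(rate=λ) likelihood is ∝ λ^n e^(−λΣtᵢ). Here n = 4 and Σtᵢ = 11.47 + 3.14 + 10.61 + 7.52 = 32.74.
Posterior ∝ λe^(−1λ) · λ^4e^(−32.74λ) = λ^5e^(−33.74λ), i.e. Gamma(6, 33.74).
Mode = (a−1)/b = 5/33.74 ≈ 0.1482.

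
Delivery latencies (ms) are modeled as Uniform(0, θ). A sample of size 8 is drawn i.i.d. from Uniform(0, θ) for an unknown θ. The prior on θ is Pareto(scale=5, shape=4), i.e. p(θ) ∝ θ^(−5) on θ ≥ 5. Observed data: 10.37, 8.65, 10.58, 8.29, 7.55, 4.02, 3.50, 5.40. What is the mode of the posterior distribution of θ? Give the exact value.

The Uniform(0, θ) likelihood is θ^(−n) for θ ≥ max(xᵢ), zero otherwise. Here max(xᵢ) = 10.58.
Posterior ∝ θ^(−5) · θ^(−8) = θ^(−13) on θ ≥ max(5, 10.58) = 10.58.
This density is strictly decreasing in θ, so the posterior mode lies at the lower boundary of the support.

θ̂_MAP = 10.58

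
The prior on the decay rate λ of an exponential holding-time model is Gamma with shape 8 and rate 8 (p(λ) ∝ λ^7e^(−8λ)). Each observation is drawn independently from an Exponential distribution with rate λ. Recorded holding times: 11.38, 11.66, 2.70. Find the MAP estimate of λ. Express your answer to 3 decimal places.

The Exponential(rate=λ) likelihood is ∝ λ^n e^(−λΣtᵢ). Here n = 3 and Σtᵢ = 11.38 + 11.66 + 2.70 = 25.74.
Posterior ∝ λ^7e^(−8λ) · λ^3e^(−25.74λ) = λ^10e^(−33.74λ), i.e. Gamma(11, 33.74).
Mode = (a−1)/b = 10/33.74 ≈ 0.296.

λ̂_MAP = 0.296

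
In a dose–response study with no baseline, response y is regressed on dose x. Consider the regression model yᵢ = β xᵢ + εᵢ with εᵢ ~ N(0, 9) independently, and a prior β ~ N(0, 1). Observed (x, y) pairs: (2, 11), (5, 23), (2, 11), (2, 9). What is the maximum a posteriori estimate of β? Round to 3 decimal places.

log p(β | y) = −Σ(yᵢ − βxᵢ)²/(2·9) − β²/(2·1) + const.
Setting the derivative to zero: Σxᵢ(yᵢ − βxᵢ)/9 − β/1 = 0, so β = Σxᵢyᵢ / (Σxᵢ² + σ²/τ²).
Σxᵢyᵢ = 2·11 + 5·23 + 2·11 + 2·9 = 177; Σxᵢ² = 37; σ²/τ² = 9.
β̂_MAP = 177 / (37 + 9) = 177/46 ≈ 3.848.

β̂_MAP = 3.848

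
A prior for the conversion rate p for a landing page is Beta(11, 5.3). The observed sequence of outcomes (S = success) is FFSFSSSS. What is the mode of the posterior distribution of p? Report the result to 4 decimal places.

Prior: Beta(11, 5.3).
Data: 5 successes in 8 trials (from the sequence). The binomial likelihood contributes p^5(1−p)^3, so the posterior is Beta(11+5, 5.3+3) = Beta(16, 8.3).
For Beta(a, b) with a, b > 1 the mode is (a−1)/(a+b−2) = 15/22.3 ≈ 0.6726.

p̂_MAP = 0.6726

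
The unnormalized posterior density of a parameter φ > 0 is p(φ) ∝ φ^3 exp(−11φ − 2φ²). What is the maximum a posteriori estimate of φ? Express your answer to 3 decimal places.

φ̂_MAP = 0.250

ℓ'(φ) = 3/φ − 11 − 4φ. Setting this to zero and multiplying by φ: 4φ² + 11φ − 3 = 0.
φ = (−11 + √(11² + 4·4·3)) / (2·4) = (−11 + √169) / 8 = (−11 + 13)/8 = 1/4.
ℓ''(φ) = −3/φ² − 4 < 0, confirming a maximum.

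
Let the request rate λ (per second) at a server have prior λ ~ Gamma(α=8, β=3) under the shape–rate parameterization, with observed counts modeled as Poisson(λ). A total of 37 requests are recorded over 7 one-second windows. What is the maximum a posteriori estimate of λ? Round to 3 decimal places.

Σxᵢ = 37, n = 7.
Posterior ∝ λ^7e^(−3λ) · λ^37e^(−7λ) = λ^44e^(−10λ), i.e. Gamma(shape=45, rate=10).
The mode of a Gamma(a, b) with a ≥ 1 (shape–rate) is (a−1)/b = 44/10 ≈ 4.400.

λ̂_MAP = 4.400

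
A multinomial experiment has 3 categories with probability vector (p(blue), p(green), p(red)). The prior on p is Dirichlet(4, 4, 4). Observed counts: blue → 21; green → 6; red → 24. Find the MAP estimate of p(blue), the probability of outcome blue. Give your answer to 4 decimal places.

The posterior is Dirichlet(αᵢ + nᵢ) = Dirichlet(25, 10, 28).
For a Dirichlet(a₁,…,a_K) with all aᵢ > 1, the mode has j-th component (aⱼ − 1)/(Σaᵢ − K).
Here Σaᵢ = 63 and K = 3, so p(blue) = (25 − 1)/(63 − 3) = 24/60 ≈ 0.4000.

MAP estimate of p(blue) = 0.4000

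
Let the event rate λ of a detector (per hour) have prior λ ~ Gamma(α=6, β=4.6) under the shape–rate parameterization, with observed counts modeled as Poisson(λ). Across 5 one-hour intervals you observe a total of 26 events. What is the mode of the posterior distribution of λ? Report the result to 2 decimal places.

λ̂_MAP = 3.23

Σxᵢ = 26, n = 5.
Posterior ∝ λ^5e^(−4.6λ) · λ^26e^(−5λ) = λ^31e^(−9.6λ), i.e. Gamma(shape=32, rate=9.6).
The mode of a Gamma(a, b) with a ≥ 1 (shape–rate) is (a−1)/b = 31/9.6 ≈ 3.23.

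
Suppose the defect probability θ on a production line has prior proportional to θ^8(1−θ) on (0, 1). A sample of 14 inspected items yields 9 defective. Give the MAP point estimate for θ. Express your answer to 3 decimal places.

θ̂_MAP = 0.739

The prior density ∝ θ^8(1−θ)^1 is the kernel of Beta(9, 2).
Data: 9 successes in 14 trials. The binomial likelihood contributes θ^9(1−θ)^5, so the posterior is Beta(9+9, 2+5) = Beta(18, 7).
For Beta(a, b) with a, b > 1 the mode is (a−1)/(a+b−2) = 17/23 ≈ 0.739.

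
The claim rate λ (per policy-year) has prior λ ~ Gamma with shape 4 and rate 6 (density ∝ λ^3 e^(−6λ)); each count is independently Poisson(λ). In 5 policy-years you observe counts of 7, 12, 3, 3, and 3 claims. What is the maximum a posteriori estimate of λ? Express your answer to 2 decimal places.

Σxᵢ = 7+12+3+3+3 = 28, with n = 5.
Posterior ∝ λ^3e^(−6λ) · λ^28e^(−5λ) = λ^31e^(−11λ), i.e. Gamma(shape=32, rate=11).
The mode of a Gamma(a, b) with a ≥ 1 (shape–rate) is (a−1)/b = 31/11 ≈ 2.82.

λ̂_MAP = 2.82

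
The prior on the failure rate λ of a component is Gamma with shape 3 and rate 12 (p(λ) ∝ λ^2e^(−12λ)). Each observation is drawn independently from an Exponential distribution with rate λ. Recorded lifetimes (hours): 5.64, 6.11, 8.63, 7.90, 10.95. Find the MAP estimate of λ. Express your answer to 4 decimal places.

The Exponential(rate=λ) likelihood is ∝ λ^n e^(−λΣtᵢ). Here n = 5 and Σtᵢ = 5.64 + 6.11 + 8.63 + 7.90 + 10.95 = 39.23.
Posterior ∝ λ^2e^(−12λ) · λ^5e^(−39.23λ) = λ^7e^(−51.23λ), i.e. Gamma(8, 51.23).
Mode = (a−1)/b = 7/51.23 ≈ 0.1366.

λ̂_MAP = 0.1366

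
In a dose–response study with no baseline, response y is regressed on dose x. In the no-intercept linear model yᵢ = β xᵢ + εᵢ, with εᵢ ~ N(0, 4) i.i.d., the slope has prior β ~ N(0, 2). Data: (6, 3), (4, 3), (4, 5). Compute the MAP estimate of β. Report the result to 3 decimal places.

β̂_MAP = 0.714

log p(β | y) = −Σ(yᵢ − βxᵢ)²/(2·4) − β²/(2·2) + const.
Setting the derivative to zero: Σxᵢ(yᵢ − βxᵢ)/4 − β/2 = 0, so β = Σxᵢyᵢ / (Σxᵢ² + σ²/τ²).
Σxᵢyᵢ = 6·3 + 4·3 + 4·5 = 50; Σxᵢ² = 68; σ²/τ² = 2.
β̂_MAP = 50 / (68 + 2) = 50/70 ≈ 0.714.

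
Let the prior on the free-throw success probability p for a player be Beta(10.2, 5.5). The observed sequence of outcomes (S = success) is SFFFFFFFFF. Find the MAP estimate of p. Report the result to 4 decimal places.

p̂_MAP = 0.4304

Prior: Beta(10.2, 5.5).
Data: 1 success in 10 trials (from the sequence). The binomial likelihood contributes p(1−p)^9, so the posterior is Beta(10.2+1, 5.5+9) = Beta(11.2, 14.5).
For Beta(a, b) with a, b > 1 the mode is (a−1)/(a+b−2) = 10.2/23.7 ≈ 0.4304.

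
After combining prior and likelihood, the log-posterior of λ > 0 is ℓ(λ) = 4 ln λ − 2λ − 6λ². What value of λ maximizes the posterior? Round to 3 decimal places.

λ̂_MAP = 0.500

ℓ'(λ) = 4/λ − 2 − 12λ. Setting this to zero and multiplying by λ: 12λ² + 2λ − 4 = 0.
λ = (−2 + √(2² + 4·12·4)) / (2·12) = (−2 + √196) / 24 = (−2 + 14)/24 = 1/2.
ℓ''(λ) = −4/λ² − 12 < 0, confirming a maximum.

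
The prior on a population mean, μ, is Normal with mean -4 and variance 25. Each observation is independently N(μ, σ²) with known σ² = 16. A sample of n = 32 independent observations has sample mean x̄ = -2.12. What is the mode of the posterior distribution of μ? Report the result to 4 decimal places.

n = 32, x̄ = -2.12.
For a Normal prior and Normal likelihood with known variance, the posterior is Normal; its mode equals its mean, the precision-weighted average.
Prior precision 1/σ₀² = 1/25 = 0.04; data precision n/σ² = 32/16 = 2.
μ̂ = (0.04·(-4) + 2·(-2.12)) / (0.04 + 2) = (-4.4)/2.04 = -110/51 ≈ -2.1569.

μ̂_MAP = -2.1569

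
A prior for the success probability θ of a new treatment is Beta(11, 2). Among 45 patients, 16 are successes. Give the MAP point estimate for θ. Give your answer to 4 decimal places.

θ̂_MAP = 0.4643

Prior: Beta(11, 2).
Data: 16 successes in 45 trials. The binomial likelihood contributes θ^16(1−θ)^29, so the posterior is Beta(11+16, 2+29) = Beta(27, 31).
For Beta(a, b) with a, b > 1 the mode is (a−1)/(a+b−2) = 26/56 ≈ 0.4643.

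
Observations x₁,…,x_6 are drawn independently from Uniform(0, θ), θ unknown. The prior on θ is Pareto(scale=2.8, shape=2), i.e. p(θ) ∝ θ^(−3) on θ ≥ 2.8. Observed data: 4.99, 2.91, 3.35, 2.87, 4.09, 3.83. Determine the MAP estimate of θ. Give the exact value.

θ̂_MAP = 4.99

The Uniform(0, θ) likelihood is θ^(−n) for θ ≥ max(xᵢ), zero otherwise. Here max(xᵢ) = 4.99.
Posterior ∝ θ^(−3) · θ^(−6) = θ^(−9) on θ ≥ max(2.8, 4.99) = 4.99.
This density is strictly decreasing in θ, so the posterior mode lies at the lower boundary of the support.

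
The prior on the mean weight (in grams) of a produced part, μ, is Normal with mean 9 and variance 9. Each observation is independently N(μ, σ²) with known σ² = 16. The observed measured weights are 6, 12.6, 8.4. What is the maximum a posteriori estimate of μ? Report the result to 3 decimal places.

n = 3; x̄ = (6 + 12.6 + 8.4)/3 = 27/3 = 9.
For a Normal prior and Normal likelihood with known variance, the posterior is Normal; its mode equals its mean, the precision-weighted average.
Prior precision 1/σ₀² = 1/9; data precision n/σ² = 3/16 = 0.1875.
μ̂ = ((1/9)·9 + 0.1875·9) / (1/9 + 0.1875) = 2.6875/(43/144) = 9.000.

μ̂_MAP = 9.000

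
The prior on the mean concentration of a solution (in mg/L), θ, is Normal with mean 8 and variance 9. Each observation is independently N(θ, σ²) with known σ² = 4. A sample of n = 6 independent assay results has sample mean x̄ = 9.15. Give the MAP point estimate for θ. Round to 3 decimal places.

θ̂_MAP = 9.071

n = 6, x̄ = 9.15.
For a Normal prior and Normal likelihood with known variance, the posterior is Normal; its mode equals its mean, the precision-weighted average.
Prior precision 1/σ₀² = 1/9; data precision n/σ² = 6/4 = 1.5.
θ̂ = ((1/9)·8 + 1.5·9.15) / (1/9 + 1.5) = (5261/360)/(29/18) = 5261/580 ≈ 9.071.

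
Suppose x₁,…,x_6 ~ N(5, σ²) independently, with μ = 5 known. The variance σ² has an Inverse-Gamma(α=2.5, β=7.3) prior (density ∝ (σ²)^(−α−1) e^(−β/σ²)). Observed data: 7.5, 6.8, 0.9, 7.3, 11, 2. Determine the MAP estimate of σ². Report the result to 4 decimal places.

σ̂²_MAP = 7.0146

Sum of squared deviations about the known mean: SS = (7.5−5)² + (6.8−5)² + (0.9−5)² + (7.3−5)² + (11−5)² + (2−5)² = 76.59.
The Normal likelihood contributes (σ²)^(−n/2) exp(−SS/(2σ²)), so the posterior is Inverse-Gamma(α + n/2, β + SS/2) = Inverse-Gamma(5.5, 45.595).
The mode of Inverse-Gamma(a, b) is b/(a+1) = 45.595/6.5 ≈ 7.0146.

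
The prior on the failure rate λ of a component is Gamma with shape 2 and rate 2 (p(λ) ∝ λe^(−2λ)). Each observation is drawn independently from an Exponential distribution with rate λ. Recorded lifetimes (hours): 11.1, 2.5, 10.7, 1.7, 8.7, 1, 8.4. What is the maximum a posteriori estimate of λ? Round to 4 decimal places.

The Exponential(rate=λ) likelihood is ∝ λ^n e^(−λΣtᵢ). Here n = 7 and Σtᵢ = 11.1 + 2.5 + 10.7 + 1.7 + 8.7 + 1 + 8.4 = 44.1.
Posterior ∝ λe^(−2λ) · λ^7e^(−44.1λ) = λ^8e^(−46.1λ), i.e. Gamma(9, 46.1).
Mode = (a−1)/b = 8/46.1 ≈ 0.1735.

λ̂_MAP = 0.1735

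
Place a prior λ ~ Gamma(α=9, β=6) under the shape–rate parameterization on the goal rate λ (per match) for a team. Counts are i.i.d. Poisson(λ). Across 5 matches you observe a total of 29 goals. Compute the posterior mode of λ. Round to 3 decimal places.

λ̂_MAP = 3.364

Σxᵢ = 29, n = 5.
Posterior ∝ λ^8e^(−6λ) · λ^29e^(−5λ) = λ^37e^(−11λ), i.e. Gamma(shape=38, rate=11).
The mode of a Gamma(a, b) with a ≥ 1 (shape–rate) is (a−1)/b = 37/11 ≈ 3.364.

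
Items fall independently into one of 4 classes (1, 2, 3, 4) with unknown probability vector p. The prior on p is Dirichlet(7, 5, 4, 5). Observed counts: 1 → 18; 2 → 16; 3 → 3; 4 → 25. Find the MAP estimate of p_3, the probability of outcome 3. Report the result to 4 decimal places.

The posterior is Dirichlet(αᵢ + nᵢ) = Dirichlet(25, 21, 7, 30).
For a Dirichlet(a₁,…,a_K) with all aᵢ > 1, the mode has j-th component (aⱼ − 1)/(Σaᵢ − K).
Here Σaᵢ = 83 and K = 4, so p_3 = (7 − 1)/(83 − 4) = 6/79 ≈ 0.0759.

MAP estimate: 0.0759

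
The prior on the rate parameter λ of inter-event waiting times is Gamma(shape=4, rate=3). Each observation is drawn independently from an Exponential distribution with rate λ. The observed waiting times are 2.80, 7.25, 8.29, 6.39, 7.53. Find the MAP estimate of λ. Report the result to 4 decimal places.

The Exponential(rate=λ) likelihood is ∝ λ^n e^(−λΣtᵢ). Here n = 5 and Σtᵢ = 2.80 + 7.25 + 8.29 + 6.39 + 7.53 = 32.26.
Posterior ∝ λ^3e^(−3λ) · λ^5e^(−32.26λ) = λ^8e^(−35.26λ), i.e. Gamma(9, 35.26).
Mode = (a−1)/b = 8/35.26 ≈ 0.2269.

λ̂_MAP = 0.2269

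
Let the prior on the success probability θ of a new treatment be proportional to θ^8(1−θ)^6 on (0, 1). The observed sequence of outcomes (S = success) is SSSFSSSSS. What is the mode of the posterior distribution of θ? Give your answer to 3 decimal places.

θ̂_MAP = 0.696

The prior density ∝ θ^8(1−θ)^6 is the kernel of Beta(9, 7).
Data: 8 successes in 9 trials (from the sequence). The binomial likelihood contributes θ^8(1−θ)^1, so the posterior is Beta(9+8, 7+1) = Beta(17, 8).
For Beta(a, b) with a, b > 1 the mode is (a−1)/(a+b−2) = 16/23 ≈ 0.696.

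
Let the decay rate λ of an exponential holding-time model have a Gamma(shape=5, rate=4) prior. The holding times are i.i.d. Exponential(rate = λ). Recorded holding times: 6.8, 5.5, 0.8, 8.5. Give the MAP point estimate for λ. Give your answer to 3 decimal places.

λ̂_MAP = 0.313

The Exponential(rate=λ) likelihood is ∝ λ^n e^(−λΣtᵢ). Here n = 4 and Σtᵢ = 6.8 + 5.5 + 0.8 + 8.5 = 21.6.
Posterior ∝ λ^4e^(−4λ) · λ^4e^(−21.6λ) = λ^8e^(−25.6λ), i.e. Gamma(9, 25.6).
Mode = (a−1)/b = 8/25.6 ≈ 0.313.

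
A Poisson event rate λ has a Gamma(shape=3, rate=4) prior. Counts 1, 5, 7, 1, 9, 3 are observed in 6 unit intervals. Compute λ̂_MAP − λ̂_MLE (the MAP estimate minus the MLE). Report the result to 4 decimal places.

MAP − MLE = -1.5333

Σxᵢ = 26. Posterior is Gamma(29, 10); MAP = (29−1)/10 = 28/10 ≈ 2.80000.
MLE = x̄ = 26/6 ≈ 4.33333.
Difference = 28/10 − 26/6 = -23/15 ≈ -1.5333.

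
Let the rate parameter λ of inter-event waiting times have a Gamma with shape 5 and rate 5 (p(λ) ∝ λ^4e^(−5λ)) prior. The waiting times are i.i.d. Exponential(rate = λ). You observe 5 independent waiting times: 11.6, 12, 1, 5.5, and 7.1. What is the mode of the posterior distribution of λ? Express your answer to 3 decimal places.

λ̂_MAP = 0.213

The Exponential(rate=λ) likelihood is ∝ λ^n e^(−λΣtᵢ). Here n = 5 and Σtᵢ = 11.6 + 12 + 1 + 5.5 + 7.1 = 37.2.
Posterior ∝ λ^4e^(−5λ) · λ^5e^(−37.2λ) = λ^9e^(−42.2λ), i.e. Gamma(10, 42.2).
Mode = (a−1)/b = 9/42.2 ≈ 0.213.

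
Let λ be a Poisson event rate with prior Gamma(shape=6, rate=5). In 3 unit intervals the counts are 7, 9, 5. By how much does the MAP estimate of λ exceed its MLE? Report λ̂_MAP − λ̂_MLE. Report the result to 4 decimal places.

Σxᵢ = 21. Posterior is Gamma(27, 8); MAP = (27−1)/8 = 26/8 ≈ 3.25000.
MLE = x̄ = 21/3 ≈ 7.00000.
Difference = 26/8 − 21/3 = -15/4 ≈ -3.7500.

MAP − MLE = -3.7500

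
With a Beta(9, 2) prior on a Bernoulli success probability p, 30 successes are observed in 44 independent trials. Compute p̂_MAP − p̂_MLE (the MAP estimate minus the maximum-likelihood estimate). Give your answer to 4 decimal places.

MAP − MLE = 0.0352

Posterior is Beta(39, 16); MAP = (39−1)/(55−2) = 38/53 ≈ 0.71698.
MLE ignores the prior: p̂_MLE = k/n = 30/44 ≈ 0.68182.
Difference = 38/53 − 30/44 = 41/1166 ≈ 0.0352.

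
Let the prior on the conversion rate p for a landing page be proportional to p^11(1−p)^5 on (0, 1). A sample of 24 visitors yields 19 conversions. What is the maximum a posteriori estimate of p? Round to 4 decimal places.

The prior density ∝ p^11(1−p)^5 is the kernel of Beta(12, 6).
Data: 19 successes in 24 trials. The binomial likelihood contributes p^19(1−p)^5, so the posterior is Beta(12+19, 6+5) = Beta(31, 11).
For Beta(a, b) with a, b > 1 the mode is (a−1)/(a+b−2) = 30/40 ≈ 0.7500.

p̂_MAP = 0.7500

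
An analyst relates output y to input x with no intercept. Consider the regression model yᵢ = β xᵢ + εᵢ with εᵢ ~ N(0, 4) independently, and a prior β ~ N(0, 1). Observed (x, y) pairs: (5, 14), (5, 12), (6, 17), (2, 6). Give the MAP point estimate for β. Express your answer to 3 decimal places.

log p(β | y) = −Σ(yᵢ − βxᵢ)²/(2·4) − β²/(2·1) + const.
Setting the derivative to zero: Σxᵢ(yᵢ − βxᵢ)/4 − β/1 = 0, so β = Σxᵢyᵢ / (Σxᵢ² + σ²/τ²).
Σxᵢyᵢ = 5·14 + 5·12 + 6·17 + 2·6 = 244; Σxᵢ² = 90; σ²/τ² = 4.
β̂_MAP = 244 / (90 + 4) = 244/94 ≈ 2.596.

β̂_MAP = 2.596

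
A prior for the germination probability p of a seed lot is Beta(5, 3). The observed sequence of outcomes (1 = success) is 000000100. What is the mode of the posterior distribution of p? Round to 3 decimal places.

p̂_MAP = 0.333

Prior: Beta(5, 3).
Data: 1 success in 9 trials (from the sequence). The binomial likelihood contributes p(1−p)^8, so the posterior is Beta(5+1, 3+8) = Beta(6, 11).
For Beta(a, b) with a, b > 1 the mode is (a−1)/(a+b−2) = 5/15 ≈ 0.333.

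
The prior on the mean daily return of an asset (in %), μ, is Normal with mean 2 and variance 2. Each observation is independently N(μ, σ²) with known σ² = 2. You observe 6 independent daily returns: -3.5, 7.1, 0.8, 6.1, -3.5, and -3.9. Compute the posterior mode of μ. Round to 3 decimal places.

μ̂_MAP = 0.729

n = 6; x̄ = ((-3.5) + 7.1 + 0.8 + 6.1 + (-3.5) + (-3.9))/6 = 3.1/6 = 31/60 ≈ 0.5167.
For a Normal prior and Normal likelihood with known variance, the posterior is Normal; its mode equals its mean, the precision-weighted average.
Prior precision 1/σ₀² = 1/2 = 0.5; data precision n/σ² = 6/2 = 3.
μ̂ = (0.5·2 + 3·(31/60)) / (0.5 + 3) = 2.55/3.5 = 51/70 ≈ 0.729.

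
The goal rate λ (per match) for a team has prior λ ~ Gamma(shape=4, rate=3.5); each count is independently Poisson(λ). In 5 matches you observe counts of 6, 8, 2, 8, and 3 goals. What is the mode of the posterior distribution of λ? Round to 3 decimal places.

Σxᵢ = 6+8+2+8+3 = 27, with n = 5.
Posterior ∝ λ^3e^(−3.5λ) · λ^27e^(−5λ) = λ^30e^(−8.5λ), i.e. Gamma(shape=31, rate=8.5).
The mode of a Gamma(a, b) with a ≥ 1 (shape–rate) is (a−1)/b = 30/8.5 ≈ 3.529.

λ̂_MAP = 3.529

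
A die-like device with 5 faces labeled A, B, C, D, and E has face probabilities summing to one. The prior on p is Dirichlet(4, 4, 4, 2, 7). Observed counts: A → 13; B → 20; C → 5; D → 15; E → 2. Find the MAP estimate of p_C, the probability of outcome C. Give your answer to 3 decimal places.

The posterior is Dirichlet(αᵢ + nᵢ) = Dirichlet(17, 24, 9, 17, 9).
For a Dirichlet(a₁,…,a_K) with all aᵢ > 1, the mode has j-th component (aⱼ − 1)/(Σaᵢ − K).
Here Σaᵢ = 76 and K = 5, so p_C = (9 − 1)/(76 − 5) = 8/71 ≈ 0.113.

MAP estimate of p_C = 0.113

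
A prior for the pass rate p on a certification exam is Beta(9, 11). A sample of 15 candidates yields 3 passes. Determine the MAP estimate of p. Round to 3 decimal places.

Prior: Beta(9, 11).
Data: 3 successes in 15 trials. The binomial likelihood contributes p^3(1−p)^12, so the posterior is Beta(9+3, 11+12) = Beta(12, 23).
For Beta(a, b) with a, b > 1 the mode is (a−1)/(a+b−2) = 11/33 ≈ 0.333.

p̂_MAP = 0.333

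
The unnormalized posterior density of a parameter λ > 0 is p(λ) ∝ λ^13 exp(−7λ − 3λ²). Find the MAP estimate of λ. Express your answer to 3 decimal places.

ℓ'(λ) = 13/λ − 7 − 6λ. Setting this to zero and multiplying by λ: 6λ² + 7λ − 13 = 0.
λ = (−7 + √(7² + 4·6·13)) / (2·6) = (−7 + √361) / 12 = (−7 + 19)/12 = 1.
ℓ''(λ) = −13/λ² − 6 < 0, confirming a maximum.

λ̂_MAP = 1.000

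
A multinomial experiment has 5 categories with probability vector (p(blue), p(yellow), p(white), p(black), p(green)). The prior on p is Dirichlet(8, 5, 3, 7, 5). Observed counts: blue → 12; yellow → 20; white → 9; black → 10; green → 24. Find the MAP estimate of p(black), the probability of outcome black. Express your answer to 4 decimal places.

The posterior is Dirichlet(αᵢ + nᵢ) = Dirichlet(20, 25, 12, 17, 29).
For a Dirichlet(a₁,…,a_K) with all aᵢ > 1, the mode has j-th component (aⱼ − 1)/(Σaᵢ − K).
Here Σaᵢ = 103 and K = 5, so p(black) = (17 − 1)/(103 − 5) = 16/98 ≈ 0.1633.

MAP estimate of p(black) = 0.1633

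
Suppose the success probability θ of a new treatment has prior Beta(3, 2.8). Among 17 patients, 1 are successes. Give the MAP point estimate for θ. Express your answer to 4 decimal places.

θ̂_MAP = 0.1442

Prior: Beta(3, 2.8).
Data: 1 success in 17 trials. The binomial likelihood contributes θ(1−θ)^16, so the posterior is Beta(3+1, 2.8+16) = Beta(4, 18.8).
For Beta(a, b) with a, b > 1 the mode is (a−1)/(a+b−2) = 3/20.8 ≈ 0.1442.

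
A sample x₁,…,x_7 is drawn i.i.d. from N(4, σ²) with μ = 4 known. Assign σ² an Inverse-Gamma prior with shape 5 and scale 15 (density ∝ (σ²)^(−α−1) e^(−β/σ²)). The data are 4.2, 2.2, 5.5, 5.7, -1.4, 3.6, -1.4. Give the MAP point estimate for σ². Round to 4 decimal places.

σ̂²_MAP = 5.1000

Sum of squared deviations about the known mean: SS = (4.2−4)² + (2.2−4)² + (5.5−4)² + (5.7−4)² + (-1.4−4)² + (3.6−4)² + (-1.4−4)² = 66.9.
The Normal likelihood contributes (σ²)^(−n/2) exp(−SS/(2σ²)), so the posterior is Inverse-Gamma(α + n/2, β + SS/2) = Inverse-Gamma(8.5, 48.45).
The mode of Inverse-Gamma(a, b) is b/(a+1) = 48.45/9.5 ≈ 5.1000.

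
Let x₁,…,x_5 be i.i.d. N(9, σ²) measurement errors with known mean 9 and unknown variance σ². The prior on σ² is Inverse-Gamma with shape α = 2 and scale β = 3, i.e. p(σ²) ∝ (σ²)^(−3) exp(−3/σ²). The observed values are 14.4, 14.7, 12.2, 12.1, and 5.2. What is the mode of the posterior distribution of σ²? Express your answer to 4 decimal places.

Sum of squared deviations about the known mean: SS = (14.4−9)² + (14.7−9)² + (12.2−9)² + (12.1−9)² + (5.2−9)² = 95.94.
The Normal likelihood contributes (σ²)^(−n/2) exp(−SS/(2σ²)), so the posterior is Inverse-Gamma(α + n/2, β + SS/2) = Inverse-Gamma(4.5, 50.97).
The mode of Inverse-Gamma(a, b) is b/(a+1) = 50.97/5.5 ≈ 9.2673.

σ̂²_MAP = 9.2673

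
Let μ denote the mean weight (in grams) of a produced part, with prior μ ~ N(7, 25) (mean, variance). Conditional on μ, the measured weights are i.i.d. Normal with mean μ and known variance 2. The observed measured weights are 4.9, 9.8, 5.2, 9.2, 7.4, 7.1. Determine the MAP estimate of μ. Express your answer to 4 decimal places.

n = 6; x̄ = (4.9 + 9.8 + 5.2 + 9.2 + 7.4 + 7.1)/6 = 43.6/6 = 109/15 ≈ 7.2667.
For a Normal prior and Normal likelihood with known variance, the posterior is Normal; its mode equals its mean, the precision-weighted average.
Prior precision 1/σ₀² = 1/25 = 0.04; data precision n/σ² = 6/2 = 3.
μ̂ = (0.04·7 + 3·(109/15)) / (0.04 + 3) = 22.08/3.04 = 138/19 ≈ 7.2632.

μ̂_MAP = 7.2632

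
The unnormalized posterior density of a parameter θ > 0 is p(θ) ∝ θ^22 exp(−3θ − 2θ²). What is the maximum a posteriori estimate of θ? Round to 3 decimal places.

ℓ'(θ) = 22/θ − 3 − 4θ. Setting this to zero and multiplying by θ: 4θ² + 3θ − 22 = 0.
θ = (−3 + √(3² + 4·4·22)) / (2·4) = (−3 + √361) / 8 = (−3 + 19)/8 = 2.
ℓ''(θ) = −22/θ² − 4 < 0, confirming a maximum.

θ̂_MAP = 2.000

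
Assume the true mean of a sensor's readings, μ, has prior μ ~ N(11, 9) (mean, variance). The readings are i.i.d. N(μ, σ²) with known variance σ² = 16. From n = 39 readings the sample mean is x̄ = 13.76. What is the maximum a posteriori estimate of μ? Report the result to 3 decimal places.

n = 39, x̄ = 13.76.
For a Normal prior and Normal likelihood with known variance, the posterior is Normal; its mode equals its mean, the precision-weighted average.
Prior precision 1/σ₀² = 1/9; data precision n/σ² = 39/16 = 2.4375.
μ̂ = ((1/9)·11 + 2.4375·13.76) / (1/9 + 2.4375) = (15643/450)/(367/144) = 125144/9175 ≈ 13.640.

μ̂_MAP = 13.640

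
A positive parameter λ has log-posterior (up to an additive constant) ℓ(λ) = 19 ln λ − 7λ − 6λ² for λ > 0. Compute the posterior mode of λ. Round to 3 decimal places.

ℓ'(λ) = 19/λ − 7 − 12λ. Setting this to zero and multiplying by λ: 12λ² + 7λ − 19 = 0.
λ = (−7 + √(7² + 4·12·19)) / (2·12) = (−7 + √961) / 24 = (−7 + 31)/24 = 1.
ℓ''(λ) = −19/λ² − 12 < 0, confirming a maximum.

λ̂_MAP = 1.000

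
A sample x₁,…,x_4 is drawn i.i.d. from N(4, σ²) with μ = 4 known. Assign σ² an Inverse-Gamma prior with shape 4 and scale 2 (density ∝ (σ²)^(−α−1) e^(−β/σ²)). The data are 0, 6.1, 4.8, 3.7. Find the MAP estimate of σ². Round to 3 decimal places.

σ̂²_MAP = 1.796

Sum of squared deviations about the known mean: SS = (0−4)² + (6.1−4)² + (4.8−4)² + (3.7−4)² = 21.14.
The Normal likelihood contributes (σ²)^(−n/2) exp(−SS/(2σ²)), so the posterior is Inverse-Gamma(α + n/2, β + SS/2) = Inverse-Gamma(6, 12.57).
The mode of Inverse-Gamma(a, b) is b/(a+1) = 12.57/7 ≈ 1.796.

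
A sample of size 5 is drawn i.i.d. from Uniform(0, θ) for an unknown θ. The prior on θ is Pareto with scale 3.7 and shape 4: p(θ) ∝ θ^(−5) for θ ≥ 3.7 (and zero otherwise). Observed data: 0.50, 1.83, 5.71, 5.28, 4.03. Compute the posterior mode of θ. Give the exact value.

The Uniform(0, θ) likelihood is θ^(−n) for θ ≥ max(xᵢ), zero otherwise. Here max(xᵢ) = 5.71.
Posterior ∝ θ^(−5) · θ^(−5) = θ^(−10) on θ ≥ max(3.7, 5.71) = 5.71.
This density is strictly decreasing in θ, so the posterior mode lies at the lower boundary of the support.

θ̂_MAP = 5.71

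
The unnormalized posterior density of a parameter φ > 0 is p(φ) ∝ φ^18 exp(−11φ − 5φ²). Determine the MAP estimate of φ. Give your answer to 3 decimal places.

ℓ'(φ) = 18/φ − 11 − 10φ. Setting this to zero and multiplying by φ: 10φ² + 11φ − 18 = 0.
φ = (−11 + √(11² + 4·10·18)) / (2·10) = (−11 + √841) / 20 = (−11 + 29)/20 = 9/10.
ℓ''(φ) = −18/φ² − 10 < 0, confirming a maximum.

φ̂_MAP = 0.900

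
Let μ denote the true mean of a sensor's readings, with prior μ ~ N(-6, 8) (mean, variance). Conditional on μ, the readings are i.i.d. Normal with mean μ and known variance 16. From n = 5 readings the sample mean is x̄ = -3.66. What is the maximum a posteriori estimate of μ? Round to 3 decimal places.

μ̂_MAP = -4.329

n = 5, x̄ = -3.66.
For a Normal prior and Normal likelihood with known variance, the posterior is Normal; its mode equals its mean, the precision-weighted average.
Prior precision 1/σ₀² = 1/8 = 0.125; data precision n/σ² = 5/16 = 0.3125.
μ̂ = (0.125·(-6) + 0.3125·(-3.66)) / (0.125 + 0.3125) = (-1.89375)/0.4375 = -303/70 ≈ -4.329.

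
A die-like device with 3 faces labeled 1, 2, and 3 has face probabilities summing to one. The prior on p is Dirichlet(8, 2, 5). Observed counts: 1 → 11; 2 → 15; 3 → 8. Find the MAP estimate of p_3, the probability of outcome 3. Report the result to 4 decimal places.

MAP estimate: 0.2609

The posterior is Dirichlet(αᵢ + nᵢ) = Dirichlet(19, 17, 13).
For a Dirichlet(a₁,…,a_K) with all aᵢ > 1, the mode has j-th component (aⱼ − 1)/(Σaᵢ − K).
Here Σaᵢ = 49 and K = 3, so p_3 = (13 − 1)/(49 − 3) = 12/46 ≈ 0.2609.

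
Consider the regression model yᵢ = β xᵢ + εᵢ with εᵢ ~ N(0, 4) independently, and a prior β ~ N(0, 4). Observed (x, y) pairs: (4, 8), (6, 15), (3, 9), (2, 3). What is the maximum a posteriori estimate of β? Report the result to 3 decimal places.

β̂_MAP = 2.348

log p(β | y) = −Σ(yᵢ − βxᵢ)²/(2·4) − β²/(2·4) + const.
Setting the derivative to zero: Σxᵢ(yᵢ − βxᵢ)/4 − β/4 = 0, so β = Σxᵢyᵢ / (Σxᵢ² + σ²/τ²).
Σxᵢyᵢ = 4·8 + 6·15 + 3·9 + 2·3 = 155; Σxᵢ² = 65; σ²/τ² = 1.
β̂_MAP = 155 / (65 + 1) = 155/66 ≈ 2.348.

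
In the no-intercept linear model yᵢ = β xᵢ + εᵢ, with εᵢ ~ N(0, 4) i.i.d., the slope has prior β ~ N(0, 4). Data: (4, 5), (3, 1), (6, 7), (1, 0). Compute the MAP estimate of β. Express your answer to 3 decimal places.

log p(β | y) = −Σ(yᵢ − βxᵢ)²/(2·4) − β²/(2·4) + const.
Setting the derivative to zero: Σxᵢ(yᵢ − βxᵢ)/4 − β/4 = 0, so β = Σxᵢyᵢ / (Σxᵢ² + σ²/τ²).
Σxᵢyᵢ = 4·5 + 3·1 + 6·7 + 1·0 = 65; Σxᵢ² = 62; σ²/τ² = 1.
β̂_MAP = 65 / (62 + 1) = 65/63 ≈ 1.032.

β̂_MAP = 1.032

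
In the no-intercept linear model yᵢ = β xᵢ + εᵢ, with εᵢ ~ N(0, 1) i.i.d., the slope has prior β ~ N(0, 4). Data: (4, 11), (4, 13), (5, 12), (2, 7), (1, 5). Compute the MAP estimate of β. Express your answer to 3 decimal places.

β̂_MAP = 2.811

log p(β | y) = −Σ(yᵢ − βxᵢ)²/(2·1) − β²/(2·4) + const.
Setting the derivative to zero: Σxᵢ(yᵢ − βxᵢ)/1 − β/4 = 0, so β = Σxᵢyᵢ / (Σxᵢ² + σ²/τ²).
Σxᵢyᵢ = 4·11 + 4·13 + 5·12 + 2·7 + 1·5 = 175; Σxᵢ² = 62; σ²/τ² = 0.25.
β̂_MAP = 175 / (62 + 0.25) = 175/62.25 ≈ 2.811.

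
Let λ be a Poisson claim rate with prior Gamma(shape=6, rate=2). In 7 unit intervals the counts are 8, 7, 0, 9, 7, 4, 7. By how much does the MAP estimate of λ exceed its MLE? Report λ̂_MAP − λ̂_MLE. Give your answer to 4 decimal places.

Σxᵢ = 42. Posterior is Gamma(48, 9); MAP = (48−1)/9 = 47/9 ≈ 5.22222.
MLE = x̄ = 42/7 ≈ 6.00000.
Difference = 47/9 − 42/7 = -7/9 ≈ -0.7778.

MAP − MLE = -0.7778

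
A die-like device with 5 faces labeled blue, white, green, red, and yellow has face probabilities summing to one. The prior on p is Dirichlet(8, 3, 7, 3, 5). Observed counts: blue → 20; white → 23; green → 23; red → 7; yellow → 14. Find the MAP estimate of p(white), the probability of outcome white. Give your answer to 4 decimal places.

MAP estimate of p(white) = 0.2315

The posterior is Dirichlet(αᵢ + nᵢ) = Dirichlet(28, 26, 30, 10, 19).
For a Dirichlet(a₁,…,a_K) with all aᵢ > 1, the mode has j-th component (aⱼ − 1)/(Σaᵢ − K).
Here Σaᵢ = 113 and K = 5, so p(white) = (26 − 1)/(113 − 5) = 25/108 ≈ 0.2315.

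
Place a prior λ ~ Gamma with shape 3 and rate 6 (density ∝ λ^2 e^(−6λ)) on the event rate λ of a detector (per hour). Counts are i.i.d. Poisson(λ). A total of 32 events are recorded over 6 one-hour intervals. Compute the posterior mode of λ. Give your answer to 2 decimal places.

Σxᵢ = 32, n = 6.
Posterior ∝ λ^2e^(−6λ) · λ^32e^(−6λ) = λ^34e^(−12λ), i.e. Gamma(shape=35, rate=12).
The mode of a Gamma(a, b) with a ≥ 1 (shape–rate) is (a−1)/b = 34/12 ≈ 2.83.

λ̂_MAP = 2.83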